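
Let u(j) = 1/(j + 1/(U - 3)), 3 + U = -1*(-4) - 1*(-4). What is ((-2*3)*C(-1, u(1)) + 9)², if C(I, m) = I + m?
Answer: 121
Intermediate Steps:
U = 5 (U = -3 + (-1*(-4) - 1*(-4)) = -3 + (4 + 4) = -3 + 8 = 5)
u(j) = 1/(½ + j) (u(j) = 1/(j + 1/(5 - 3)) = 1/(j + 1/2) = 1/(j + ½) = 1/(½ + j))
((-2*3)*C(-1, u(1)) + 9)² = ((-2*3)*(-1 + 2/(1 + 2*1)) + 9)² = (-6*(-1 + 2/(1 + 2)) + 9)² = (-6*(-1 + 2/3) + 9)² = (-6*(-1 + 2*(⅓)) + 9)² = (-6*(-1 + ⅔) + 9)² = (-6*(-⅓) + 9)² = (2 + 9)² = 11² = 121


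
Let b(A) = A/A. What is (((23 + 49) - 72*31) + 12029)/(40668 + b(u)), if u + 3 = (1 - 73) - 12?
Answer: 9869/40669 ≈ 0.24267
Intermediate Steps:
u = -87 (u = -3 + ((1 - 73) - 12) = -3 + (-72 - 12) = -3 - 84 = -87)
b(A) = 1
(((23 + 49) - 72*31) + 12029)/(40668 + b(u)) = (((23 + 49) - 72*31) + 12029)/(40668 + 1) = ((72 - 2232) + 12029)/40669 = (-2160 + 12029)*(1/40669) = 9869*(1/40669) = 9869/40669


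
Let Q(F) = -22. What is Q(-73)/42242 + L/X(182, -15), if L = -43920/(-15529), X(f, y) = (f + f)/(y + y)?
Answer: -6972801929/29846908819 ≈ -0.23362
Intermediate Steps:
X(f, y) = f/y (X(f, y) = (2*f)/((2*y)) = (2*f)*(1/(2*y)) = f/y)
L = 43920/15529 (L = -43920*(-1/15529) = 43920/15529 ≈ 2.8283)
Q(-73)/42242 + L/X(182, -15) = -22/42242 + 43920/(15529*((182/(-15)))) = -22*1/42242 + 43920/(15529*((182*(-1/15)))) = -11/21121 + 43920/(15529*(-182/15)) = -11/21121 + (43920/15529)*(-15/182) = -11/21121 - 329400/1413139 = -6972801929/29846908819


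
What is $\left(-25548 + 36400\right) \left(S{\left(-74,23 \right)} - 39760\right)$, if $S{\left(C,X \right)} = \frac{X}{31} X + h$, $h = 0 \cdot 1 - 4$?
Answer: $- \frac{13371346060}{31} \approx -4.3133 \cdot 10^{8}$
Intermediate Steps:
$h = -4$ ($h = 0 - 4 = -4$)
$S{\left(C,X \right)} = -4 + \frac{X^{2}}{31}$ ($S{\left(C,X \right)} = \frac{X}{31} X - 4 = \frac{X^{2}}{31} - 4 = -4 + \frac{X^{2}}{31}$)
$\left(-25548 + 36400\right) \left(S{\left(-74,23 \right)} - 39760\right) = \left(-25548 + 36400\right) \left(\left(-4 + \frac{23^{2}}{31}\right) - 39760\right) = 10852 \left(\left(-4 + \frac{1}{31} \cdot 529\right) - 39760\right) = 10852 \left(\left(-4 + \frac{529}{31}\right) - 39760\right) = 10852 \left(\frac{405}{31} - 39760\right) = 10852 \left(- \frac{1232155}{31}\right) = - \frac{13371346060}{31}$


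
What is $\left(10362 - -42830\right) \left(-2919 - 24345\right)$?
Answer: $-1450226688$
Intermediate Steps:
$\left(10362 - -42830\right) \left(-2919 - 24345\right) = \left(10362 + 42830\right) \left(-27264\right) = 53192 \left(-27264\right) = -1450226688$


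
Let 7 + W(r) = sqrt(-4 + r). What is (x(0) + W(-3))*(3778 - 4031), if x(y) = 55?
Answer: -12144 - 253*I*sqrt(7) ≈ -12144.0 - 669.38*I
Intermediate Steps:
W(r) = -7 + sqrt(-4 + r)
(x(0) + W(-3))*(3778 - 4031) = (55 + (-7 + sqrt(-4 - 3)))*(3778 - 4031) = (55 + (-7 + sqrt(-7)))*(-253) = (55 + (-7 + I*sqrt(7)))*(-253) = (48 + I*sqrt(7))*(-253) = -12144 - 253*I*sqrt(7)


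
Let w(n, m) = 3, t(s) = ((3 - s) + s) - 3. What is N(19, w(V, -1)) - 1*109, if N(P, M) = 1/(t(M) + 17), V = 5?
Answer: -1852/17 ≈ -108.94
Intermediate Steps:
t(s) = 0 (t(s) = 3 - 3 = 0)
N(P, M) = 1/17 (N(P, M) = 1/(0 + 17) = 1/17)
N(19, w(V, -1)) - 1*109 = 1/17 - 1*109 = 1/17 - 109 = -1852/17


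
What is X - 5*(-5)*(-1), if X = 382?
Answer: 357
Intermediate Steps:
X - 5*(-5)*(-1) = 382 - 5*(-5)*(-1) = 382 + 25*(-1) = 382 - 25 = 357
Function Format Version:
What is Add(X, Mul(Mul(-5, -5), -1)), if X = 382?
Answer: 357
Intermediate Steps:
Add(X, Mul(Mul(-5, -5), -1)) = Add(382, Mul(Mul(-5, -5), -1)) = Add(382, Mul(25, -1)) = Add(382, -25) = 357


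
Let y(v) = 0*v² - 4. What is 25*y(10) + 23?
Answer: -77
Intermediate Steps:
y(v) = -4 (y(v) = 0 - 4 = -4)
25*y(10) + 23 = 25*(-4) + 23 = -100 + 23 = -77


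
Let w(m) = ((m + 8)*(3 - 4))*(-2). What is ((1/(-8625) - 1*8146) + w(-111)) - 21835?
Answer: -260362876/8625 ≈ -30187.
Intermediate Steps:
w(m) = 16 + 2*m (w(m) = ((8 + m)*(-1))*(-2) = (-8 - m)*(-2) = 16 + 2*m)
((1/(-8625) - 1*8146) + w(-111)) - 21835 = ((1/(-8625) - 1*8146) + (16 + 2*(-111))) - 21835 = ((-1/8625 - 8146) + (16 - 222)) - 21835 = (-70259251/8625 - 206) - 21835 = -72036001/8625 - 21835 = -260362876/8625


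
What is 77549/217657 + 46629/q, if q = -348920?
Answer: 1537206257/6904080040 ≈ 0.22265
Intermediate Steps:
77549/217657 + 46629/q = 77549/217657 + 46629/(-348920) = 77549*(1/217657) + 46629*(-1/348920) = 77549/217657 - 4239/31720 = 1537206257/6904080040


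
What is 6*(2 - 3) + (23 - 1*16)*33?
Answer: 225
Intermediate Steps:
6*(2 - 3) + (23 - 1*16)*33 = 6*(-1) + (23 - 16)*33 = -6 + 7*33 = -6 + 231 = 225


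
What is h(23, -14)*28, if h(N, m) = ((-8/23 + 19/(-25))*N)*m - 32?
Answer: 227304/25 ≈ 9092.2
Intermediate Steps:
h(N, m) = -32 - 637*N*m/575 (h(N, m) = ((-8*1/23 + 19*(-1/25))*N)*m - 32 = ((-8/23 - 19/25)*N)*m - 32 = (-637*N/575)*m - 32 = -637*N*m/575 - 32 = -32 - 637*N*m/575)
h(23, -14)*28 = (-32 - 637/575*23*(-14))*28 = (-32 + 8918/25)*28 = (8118/25)*28 = 227304/25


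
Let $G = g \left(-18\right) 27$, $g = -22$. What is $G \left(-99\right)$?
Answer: $-1058508$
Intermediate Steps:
$G = 10692$ ($G = \left(-22\right) \left(-18\right) 27 = 396 \cdot 27 = 10692$)
$G \left(-99\right) = 10692 \left(-99\right) = -1058508$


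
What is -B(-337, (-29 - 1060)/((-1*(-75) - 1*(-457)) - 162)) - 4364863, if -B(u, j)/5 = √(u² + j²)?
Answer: -4364863 + √15548782021/74 ≈ -4.3632e+6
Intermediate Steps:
B(u, j) = -5*√(j² + u²) (B(u, j) = -5*√(u² + j²) = -5*√(j² + u²))
-B(-337, (-29 - 1060)/((-1*(-75) - 1*(-457)) - 162)) - 4364863 = -(-5)*√(((-29 - 1060)/((-1*(-75) - 1*(-457)) - 162))² + (-337)²) - 4364863 = -(-5)*√((-1089/((75 + 457) - 162))² + 113569) - 4364863 = -(-5)*√((-1089/(532 - 162))² + 113569) - 4364863 = -(-5)*√((-1089/370)² + 113569) - 4364863 = -(-5)*√(1185921/136900 + 113569) - 4364863 = -(-5)*√(15548782021/136900) - 4364863 = -(-5)*√15548782021/370 - 4364863 = -(-1)*√15548782021/74 - 4364863 = √15548782021/74 - 4364863 = -4364863 + √15548782021/74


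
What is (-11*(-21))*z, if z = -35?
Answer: -8085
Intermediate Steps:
(-11*(-21))*z = -11*(-21)*(-35) = 231*(-35) = -8085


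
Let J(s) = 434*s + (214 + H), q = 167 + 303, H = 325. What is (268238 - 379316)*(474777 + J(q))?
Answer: -75454841088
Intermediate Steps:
q = 470
J(s) = 539 + 434*s (J(s) = 434*s + (214 + 325) = 434*s + 539 = 539 + 434*s)
(268238 - 379316)*(474777 + J(q)) = (268238 - 379316)*(474777 + (539 + 434*470)) = -111078*(474777 + (539 + 203980)) = -111078*(474777 + 204519) = -111078*679296 = -75454841088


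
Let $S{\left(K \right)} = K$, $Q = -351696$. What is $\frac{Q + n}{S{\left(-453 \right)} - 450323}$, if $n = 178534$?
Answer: $\frac{86581}{225388} \approx 0.38414$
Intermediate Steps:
$\frac{Q + n}{S{\left(-453 \right)} - 450323} = \frac{-351696 + 178534}{-453 - 450323} = - \frac{173162}{-450776} = \left(-173162\right) \left(- \frac{1}{450776}\right) = \frac{86581}{225388}$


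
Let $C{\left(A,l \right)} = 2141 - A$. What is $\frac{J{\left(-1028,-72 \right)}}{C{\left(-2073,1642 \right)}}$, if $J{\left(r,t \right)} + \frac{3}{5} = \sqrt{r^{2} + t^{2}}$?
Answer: $- \frac{3}{21070} + \frac{2 \sqrt{66373}}{2107} \approx 0.2444$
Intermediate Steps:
$J{\left(r,t \right)} = - \frac{3}{5} + \sqrt{r^{2} + t^{2}}$
$\frac{J{\left(-1028,-72 \right)}}{C{\left(-2073,1642 \right)}} = \frac{- \frac{3}{5} + \sqrt{\left(-1028\right)^{2} + \left(-72\right)^{2}}}{2141 - -2073} = \frac{- \frac{3}{5} + \sqrt{1056784 + 5184}}{2141 + 2073} = \frac{- \frac{3}{5} + \sqrt{1061968}}{4214} = \left(- \frac{3}{5} + 4 \sqrt{66373}\right) \frac{1}{4214} = - \frac{3}{21070} + \frac{2 \sqrt{66373}}{2107}$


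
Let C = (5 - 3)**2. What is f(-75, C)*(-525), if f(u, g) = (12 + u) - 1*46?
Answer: 57225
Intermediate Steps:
C = 4 (C = 2**2 = 4)
f(u, g) = -34 + u (f(u, g) = (12 + u) - 46 = -34 + u)
f(-75, C)*(-525) = (-34 - 75)*(-525) = -109*(-525) = 57225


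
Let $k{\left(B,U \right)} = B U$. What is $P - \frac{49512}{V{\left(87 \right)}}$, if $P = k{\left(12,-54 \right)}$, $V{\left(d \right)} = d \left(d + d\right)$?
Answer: $- \frac{1643156}{2523} \approx -651.27$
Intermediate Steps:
$V{\left(d \right)} = 2 d^{2}$ ($V{\left(d \right)} = d 2 d = 2 d^{2}$)
$P = -648$ ($P = 12 \left(-54\right) = -648$)
$P - \frac{49512}{V{\left(87 \right)}} = -648 - \frac{49512}{2 \cdot 87^{2}} = -648 - \frac{49512}{2 \cdot 7569} = -648 - \frac{49512}{15138} = -648 - 49512 \cdot \frac{1}{15138} = -648 - \frac{8252}{2523} = - \frac{1643156}{2523}$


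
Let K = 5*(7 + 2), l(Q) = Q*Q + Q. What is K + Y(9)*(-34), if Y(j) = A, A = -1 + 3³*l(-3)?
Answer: -5429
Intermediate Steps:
l(Q) = Q + Q² (l(Q) = Q² + Q = Q + Q²)
K = 45 (K = 5*9 = 45)
A = 161 (A = -1 + 3³*(-3*(1 - 3)) = -1 + 27*(-3*(-2)) = -1 + 27*6 = -1 + 162 = 161)
Y(j) = 161
K + Y(9)*(-34) = 45 + 161*(-34) = 45 - 5474 = -5429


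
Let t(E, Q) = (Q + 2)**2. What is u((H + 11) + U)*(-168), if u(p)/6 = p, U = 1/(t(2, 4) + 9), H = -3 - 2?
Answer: -30352/5 ≈ -6070.4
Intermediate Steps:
H = -5
t(E, Q) = (2 + Q)**2
U = 1/45 (U = 1/((2 + 4)**2 + 9) = 1/(6**2 + 9) = 1/(36 + 9) = 1/45 ≈ 0.022222)
u(p) = 6*p
u((H + 11) + U)*(-168) = (6*((-5 + 11) + 1/45))*(-168) = (6*(6 + 1/45))*(-168) = (6*(271/45))*(-168) = (542/15)*(-168) = -30352/5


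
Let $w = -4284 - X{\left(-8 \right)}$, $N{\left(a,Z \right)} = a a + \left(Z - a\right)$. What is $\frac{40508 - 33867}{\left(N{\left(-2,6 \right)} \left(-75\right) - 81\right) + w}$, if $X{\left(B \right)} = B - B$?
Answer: $- \frac{6641}{5265} \approx -1.2613$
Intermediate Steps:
$X{\left(B \right)} = 0$
$N{\left(a,Z \right)} = Z + a^{2} - a$ ($N{\left(a,Z \right)} = a^{2} + \left(Z - a\right) = Z + a^{2} - a$)
$w = -4284$ ($w = -4284 - 0 = -4284 + 0 = -4284$)
$\frac{40508 - 33867}{\left(N{\left(-2,6 \right)} \left(-75\right) - 81\right) + w} = \frac{40508 - 33867}{\left(\left(6 + \left(-2\right)^{2} - -2\right) \left(-75\right) - 81\right) - 4284} = \frac{6641}{\left(\left(6 + 4 + 2\right) \left(-75\right) - 81\right) - 4284} = \frac{6641}{\left(12 \left(-75\right) - 81\right) - 4284} = \frac{6641}{\left(-900 - 81\right) - 4284} = \frac{6641}{-981 - 4284} = \frac{6641}{-5265} = 6641 \left(- \frac{1}{5265}\right) = - \frac{6641}{5265}$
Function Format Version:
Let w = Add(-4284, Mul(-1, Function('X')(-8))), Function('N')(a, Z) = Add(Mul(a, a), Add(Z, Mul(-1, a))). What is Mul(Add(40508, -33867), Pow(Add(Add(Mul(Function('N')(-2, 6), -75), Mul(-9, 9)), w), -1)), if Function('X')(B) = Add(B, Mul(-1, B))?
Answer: Rational(-6641, 5265) ≈ -1.2613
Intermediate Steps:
Function('X')(B) = 0
Function('N')(a, Z) = Add(Z, Pow(a, 2), Mul(-1, a)) (Function('N')(a, Z) = Add(Pow(a, 2), Add(Z, Mul(-1, a))) = Add(Z, Pow(a, 2), Mul(-1, a)))
w = -4284 (w = Add(-4284, Mul(-1, 0)) = Add(-4284, 0) = -4284)
Mul(Add(40508, -33867), Pow(Add(Add(Mul(Function('N')(-2, 6), -75), Mul(-9, 9)), w), -1)) = Mul(Add(40508, -33867), Pow(Add(Add(Mul(Add(6, Pow(-2, 2), Mul(-1, -2)), -75), Mul(-9, 9)), -4284), -1)) = Mul(6641, Pow(Add(Add(Mul(Add(6, 4, 2), -75), -81), -4284), -1)) = Mul(6641, Pow(Add(Add(Mul(12, -75), -81), -4284), -1)) = Mul(6641, Pow(Add(Add(-900, -81), -4284), -1)) = Mul(6641, Pow(Add(-981, -4284), -1)) = Mul(6641, Pow(-5265, -1)) = Mul(6641, Rational(-1, 5265)) = Rational(-6641, 5265)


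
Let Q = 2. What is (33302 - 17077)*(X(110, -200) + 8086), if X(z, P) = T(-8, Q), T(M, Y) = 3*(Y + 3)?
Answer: 131438725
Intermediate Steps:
T(M, Y) = 9 + 3*Y (T(M, Y) = 3*(3 + Y) = 9 + 3*Y)
X(z, P) = 15 (X(z, P) = 9 + 3*2 = 9 + 6 = 15)
(33302 - 17077)*(X(110, -200) + 8086) = (33302 - 17077)*(15 + 8086) = 16225*8101 = 131438725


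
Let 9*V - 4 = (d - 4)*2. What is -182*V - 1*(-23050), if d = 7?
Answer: 205630/9 ≈ 22848.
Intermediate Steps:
V = 10/9 (V = 4/9 + ((7 - 4)*2)/9 = 4/9 + (3*2)/9 = 4/9 + (⅑)*6 = 4/9 + ⅔ = 10/9 ≈ 1.1111)
-182*V - 1*(-23050) = -182*10/9 - 1*(-23050) = -1820/9 + 23050 = 205630/9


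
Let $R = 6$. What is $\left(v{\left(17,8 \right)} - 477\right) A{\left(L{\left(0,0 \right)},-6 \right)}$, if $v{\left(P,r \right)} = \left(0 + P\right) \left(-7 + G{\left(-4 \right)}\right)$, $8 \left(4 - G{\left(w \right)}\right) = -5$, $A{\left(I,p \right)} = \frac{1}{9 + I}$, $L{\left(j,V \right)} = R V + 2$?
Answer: $- \frac{4139}{88} \approx -47.034$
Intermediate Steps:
$L{\left(j,V \right)} = 2 + 6 V$ ($L{\left(j,V \right)} = 6 V + 2 = 2 + 6 V$)
$G{\left(w \right)} = \frac{37}{8}$ ($G{\left(w \right)} = 4 - - \frac{5}{8} = 4 + \frac{5}{8} = \frac{37}{8}$)
$v{\left(P,r \right)} = - \frac{19 P}{8}$ ($v{\left(P,r \right)} = \left(0 + P\right) \left(-7 + \frac{37}{8}\right) = P \left(- \frac{19}{8}\right) = - \frac{19 P}{8}$)
$\left(v{\left(17,8 \right)} - 477\right) A{\left(L{\left(0,0 \right)},-6 \right)} = \frac{\left(- \frac{19}{8}\right) 17 - 477}{9 + \left(2 + 6 \cdot 0\right)} = \frac{- \frac{323}{8} - 477}{9 + \left(2 + 0\right)} = - \frac{4139}{8 \left(9 + 2\right)} = - \frac{4139}{8 \cdot 11} = \left(- \frac{4139}{8}\right) \frac{1}{11} = - \frac{4139}{88}$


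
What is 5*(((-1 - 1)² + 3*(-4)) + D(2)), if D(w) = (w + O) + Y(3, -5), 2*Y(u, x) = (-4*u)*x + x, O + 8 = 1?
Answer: 145/2 ≈ 72.500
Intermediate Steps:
O = -7 (O = -8 + 1 = -7)
Y(u, x) = x/2 - 2*u*x (Y(u, x) = ((-4*u)*x + x)/2 = (-4*u*x + x)/2 = (x - 4*u*x)/2 = x/2 - 2*u*x)
D(w) = 41/2 + w (D(w) = (w - 7) + (½)*(-5)*(1 - 4*3) = (-7 + w) + (½)*(-5)*(1 - 12) = (-7 + w) + (½)*(-5)*(-11) = (-7 + w) + 55/2 = 41/2 + w)
5*(((-1 - 1)² + 3*(-4)) + D(2)) = 5*(((-1 - 1)² + 3*(-4)) + (41/2 + 2)) = 5*(((-2)² - 12) + 45/2) = 5*((4 - 12) + 45/2) = 5*(-8 + 45/2) = 5*(29/2) = 145/2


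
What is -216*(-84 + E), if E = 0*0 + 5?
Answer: 17064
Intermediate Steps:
E = 5 (E = 0 + 5 = 5)
-216*(-84 + E) = -216*(-84 + 5) = -216*(-79) = 17064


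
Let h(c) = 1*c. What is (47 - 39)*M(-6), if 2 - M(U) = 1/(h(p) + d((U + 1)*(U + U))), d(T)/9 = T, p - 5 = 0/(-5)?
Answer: 8712/545 ≈ 15.985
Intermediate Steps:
p = 5 (p = 5 + 0/(-5) = 5 + 0*(-⅕) = 5 + 0 = 5)
h(c) = c
d(T) = 9*T
M(U) = 2 - 1/(5 + 18*U*(1 + U)) (M(U) = 2 - 1/(5 + 9*((U + 1)*(U + U))) = 2 - 1/(5 + 9*((1 + U)*(2*U))) = 2 - 1/(5 + 9*(2*U*(1 + U))) = 2 - 1/(5 + 18*U*(1 + U)))
(47 - 39)*M(-6) = (47 - 39)*(9*(1 + 4*(-6)*(1 - 6))/(5 + 18*(-6)*(1 - 6))) = 8*(9*(1 + 4*(-6)*(-5))/(5 + 18*(-6)*(-5))) = 8*(9*(1 + 120)/(5 + 540)) = 8*(9*121/545) = 8*(9*(1/545)*121) = 8*(1089/545) = 8712/545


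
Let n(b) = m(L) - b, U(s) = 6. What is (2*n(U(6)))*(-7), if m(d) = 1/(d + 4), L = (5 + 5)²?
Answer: 4361/52 ≈ 83.865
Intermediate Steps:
L = 100 (L = 10² = 100)
m(d) = 1/(4 + d)
n(b) = 1/104 - b (n(b) = 1/(4 + 100) - b = 1/104 - b)
(2*n(U(6)))*(-7) = (2*(1/104 - 1*6))*(-7) = (2*(1/104 - 6))*(-7) = (2*(-623/104))*(-7) = -623/52*(-7) = 4361/52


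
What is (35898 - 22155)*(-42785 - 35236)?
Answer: -1072242603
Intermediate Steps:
(35898 - 22155)*(-42785 - 35236) = 13743*(-78021) = -1072242603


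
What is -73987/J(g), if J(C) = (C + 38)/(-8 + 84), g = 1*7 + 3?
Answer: -1405753/12 ≈ -1.1715e+5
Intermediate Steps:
g = 10 (g = 7 + 3 = 10)
J(C) = 1/2 + C/76 (J(C) = (38 + C)/76 = (38 + C)*(1/76) = 1/2 + C/76)
-73987/J(g) = -73987/(1/2 + (1/76)*10) = -73987/(1/2 + 5/38) = -73987/12/19 = -73987*19/12 = -1405753/12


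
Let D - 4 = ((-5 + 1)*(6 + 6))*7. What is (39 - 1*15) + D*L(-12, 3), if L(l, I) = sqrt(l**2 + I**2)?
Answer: 24 - 996*sqrt(17) ≈ -4082.6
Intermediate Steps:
L(l, I) = sqrt(I**2 + l**2)
D = -332 (D = 4 + ((-5 + 1)*(6 + 6))*7 = 4 - 4*12*7 = 4 - 48*7 = 4 - 336 = -332)
(39 - 1*15) + D*L(-12, 3) = (39 - 1*15) - 332*sqrt(3**2 + (-12)**2) = (39 - 15) - 332*sqrt(9 + 144) = 24 - 996*sqrt(17)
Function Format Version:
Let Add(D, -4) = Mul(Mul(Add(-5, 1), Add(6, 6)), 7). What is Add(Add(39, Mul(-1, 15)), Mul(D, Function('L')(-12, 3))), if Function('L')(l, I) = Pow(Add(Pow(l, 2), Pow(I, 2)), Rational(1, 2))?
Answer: Add(24, Mul(-996, Pow(17, Rational(1, 2)))) ≈ -4082.6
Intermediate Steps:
Function('L')(l, I) = Pow(Add(Pow(I, 2), Pow(l, 2)), Rational(1, 2))
D = -332 (D = Add(4, Mul(Mul(Add(-5, 1), Add(6, 6)), 7)) = Add(4, Mul(Mul(-4, 12), 7)) = Add(4, Mul(-48, 7)) = Add(4, -336) = -332)
Add(Add(39, Mul(-1, 15)), Mul(D, Function('L')(-12, 3))) = Add(Add(39, Mul(-1, 15)), Mul(-332, Pow(Add(Pow(3, 2), Pow(-12, 2)), Rational(1, 2)))) = Add(Add(39, -15), Mul(-332, Pow(Add(9, 144), Rational(1, 2)))) = Add(24, Mul(-332, Pow(153, Rational(1, 2)))) = Add(24, Mul(-332, Mul(3, Pow(17, Rational(1, 2))))) = Add(24, Mul(-996, Pow(17, Rational(1, 2))))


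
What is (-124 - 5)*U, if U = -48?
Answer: 6192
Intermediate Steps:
(-124 - 5)*U = (-124 - 5)*(-48) = -129*(-48) = 6192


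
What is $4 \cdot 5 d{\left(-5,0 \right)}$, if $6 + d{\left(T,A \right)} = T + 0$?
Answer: $-220$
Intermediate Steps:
$d{\left(T,A \right)} = -6 + T$ ($d{\left(T,A \right)} = -6 + \left(T + 0\right) = -6 + T$)
$4 \cdot 5 d{\left(-5,0 \right)} = 4 \cdot 5 \left(-6 - 5\right) = 20 \left(-11\right) = -220$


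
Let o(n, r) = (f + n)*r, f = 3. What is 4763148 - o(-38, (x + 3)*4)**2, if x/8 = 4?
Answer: -19246852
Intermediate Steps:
x = 32 (x = 8*4 = 32)
o(n, r) = r*(3 + n) (o(n, r) = (3 + n)*r = r*(3 + n))
4763148 - o(-38, (x + 3)*4)**2 = 4763148 - (((32 + 3)*4)*(3 - 38))**2 = 4763148 - ((35*4)*(-35))**2 = 4763148 - (140*(-35))**2 = 4763148 - 1*(-4900)**2 = 4763148 - 1*24010000 = 4763148 - 24010000 = -19246852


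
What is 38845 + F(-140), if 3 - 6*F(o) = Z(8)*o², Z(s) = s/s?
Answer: 213473/6 ≈ 35579.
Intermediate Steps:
Z(s) = 1
F(o) = ½ - o²/6
38845 + F(-140) = 38845 + (½ - ⅙*(-140)²) = 38845 + (½ - ⅙*19600) = 38845 + (½ - 9800/3) = 38845 - 19597/6 = 213473/6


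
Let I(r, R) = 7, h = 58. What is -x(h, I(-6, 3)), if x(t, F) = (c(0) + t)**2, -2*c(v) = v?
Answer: -3364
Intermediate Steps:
c(v) = -v/2
x(t, F) = t**2 (x(t, F) = (-1/2*0 + t)**2 = (0 + t)**2 = t**2)
-x(h, I(-6, 3)) = -1*58**2 = -1*3364 = -3364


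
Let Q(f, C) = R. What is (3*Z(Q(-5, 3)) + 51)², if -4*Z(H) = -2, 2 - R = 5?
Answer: 11025/4 ≈ 2756.3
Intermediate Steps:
R = -3 (R = 2 - 1*5 = 2 - 5 = -3)
Q(f, C) = -3
Z(H) = ½ (Z(H) = -¼*(-2) = ½)
(3*Z(Q(-5, 3)) + 51)² = (3*(½) + 51)² = (3/2 + 51)² = (105/2)² = 11025/4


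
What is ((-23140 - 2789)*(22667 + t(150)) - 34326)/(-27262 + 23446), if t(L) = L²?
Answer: 130129941/424 ≈ 3.0691e+5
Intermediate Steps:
((-23140 - 2789)*(22667 + t(150)) - 34326)/(-27262 + 23446) = ((-23140 - 2789)*(22667 + 150²) - 34326)/(-27262 + 23446) = (-25929*(22667 + 22500) - 34326)/(-3816) = (-25929*45167 - 34326)*(-1/3816) = (-1171135143 - 34326)*(-1/3816) = -1171169469*(-1/3816) = 130129941/424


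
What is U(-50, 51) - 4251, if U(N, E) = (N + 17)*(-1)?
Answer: -4218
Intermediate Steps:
U(N, E) = -17 - N (U(N, E) = (17 + N)*(-1) = -17 - N)
U(-50, 51) - 4251 = (-17 - 1*(-50)) - 4251 = (-17 + 50) - 4251 = 33 - 4251 = -4218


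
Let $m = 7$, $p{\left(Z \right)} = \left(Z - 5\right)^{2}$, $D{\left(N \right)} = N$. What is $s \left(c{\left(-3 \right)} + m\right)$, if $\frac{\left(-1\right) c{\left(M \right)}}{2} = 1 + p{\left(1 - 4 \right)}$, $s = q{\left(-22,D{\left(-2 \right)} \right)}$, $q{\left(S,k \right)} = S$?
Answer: $2706$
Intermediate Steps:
$p{\left(Z \right)} = \left(-5 + Z\right)^{2}$
$s = -22$
$c{\left(M \right)} = -130$ ($c{\left(M \right)} = - 2 \left(1 + \left(-5 + \left(1 - 4\right)\right)^{2}\right) = - 2 \left(1 + \left(-5 - 3\right)^{2}\right) = - 2 \left(1 + \left(-8\right)^{2}\right) = - 2 \left(1 + 64\right) = \left(-2\right) 65 = -130$)
$s \left(c{\left(-3 \right)} + m\right) = - 22 \left(-130 + 7\right) = \left(-22\right) \left(-123\right) = 2706$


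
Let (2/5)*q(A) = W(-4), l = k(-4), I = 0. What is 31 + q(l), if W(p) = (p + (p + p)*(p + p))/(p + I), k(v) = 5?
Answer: -13/2 ≈ -6.5000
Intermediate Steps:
l = 5
W(p) = (p + 4*p²)/p (W(p) = (p + (p + p)*(p + p))/(p + 0) = (p + (2*p)*(2*p))/p = (p + 4*p²)/p)
q(A) = -75/2 (q(A) = 5*(1 + 4*(-4))/2 = 5*(1 - 16)/2 = (5/2)*(-15) = -75/2)
31 + q(l) = 31 - 75/2 = -13/2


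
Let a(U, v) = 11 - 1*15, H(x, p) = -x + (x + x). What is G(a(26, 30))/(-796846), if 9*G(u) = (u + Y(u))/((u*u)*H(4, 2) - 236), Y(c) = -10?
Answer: -7/616758804 ≈ -1.1350e-8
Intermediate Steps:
H(x, p) = x (H(x, p) = -x + 2*x = x)
a(U, v) = -4 (a(U, v) = 11 - 15 = -4)
G(u) = (-10 + u)/(9*(-236 + 4*u**2)) (G(u) = ((u - 10)/((u*u)*4 - 236))/9 = ((-10 + u)/(u**2*4 - 236))/9 = ((-10 + u)/(4*u**2 - 236))/9 = ((-10 + u)/(-236 + 4*u**2))/9 = (-10 + u)/(9*(-236 + 4*u**2)))
G(a(26, 30))/(-796846) = ((-10 - 4)/(36*(-59 + (-4)**2)))/(-796846) = ((1/36)*(-14)/(-59 + 16))*(-1/796846) = ((1/36)*(-14)/(-43))*(-1/796846) = ((1/36)*(-1/43)*(-14))*(-1/796846) = (7/774)*(-1/796846) = -7/616758804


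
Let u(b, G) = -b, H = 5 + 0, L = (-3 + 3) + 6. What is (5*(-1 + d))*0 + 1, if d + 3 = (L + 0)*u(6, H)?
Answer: 1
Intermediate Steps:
L = 6 (L = 0 + 6 = 6)
H = 5
d = -39 (d = -3 + (6 + 0)*(-1*6) = -3 + 6*(-6) = -3 - 36 = -39)
(5*(-1 + d))*0 + 1 = (5*(-1 - 39))*0 + 1 = (5*(-40))*0 + 1 = -200*0 + 1 = 0 + 1 = 1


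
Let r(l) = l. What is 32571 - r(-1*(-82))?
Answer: 32489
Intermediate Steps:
32571 - r(-1*(-82)) = 32571 - (-1)*(-82) = 32571 - 1*82 = 32571 - 82 = 32489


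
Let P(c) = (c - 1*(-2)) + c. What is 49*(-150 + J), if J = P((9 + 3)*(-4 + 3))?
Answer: -8428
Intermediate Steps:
P(c) = 2 + 2*c (P(c) = (c + 2) + c = (2 + c) + c = 2 + 2*c)
J = -22 (J = 2 + 2*((9 + 3)*(-4 + 3)) = 2 + 2*(12*(-1)) = 2 + 2*(-12) = 2 - 24 = -22)
49*(-150 + J) = 49*(-150 - 22) = 49*(-172) = -8428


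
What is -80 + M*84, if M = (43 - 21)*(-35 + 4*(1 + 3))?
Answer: -35192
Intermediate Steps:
M = -418 (M = 22*(-35 + 4*4) = 22*(-35 + 16) = 22*(-19) = -418)
-80 + M*84 = -80 - 418*84 = -80 - 35112 = -35192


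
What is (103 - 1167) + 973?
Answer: -91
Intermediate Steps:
(103 - 1167) + 973 = -1064 + 973 = -91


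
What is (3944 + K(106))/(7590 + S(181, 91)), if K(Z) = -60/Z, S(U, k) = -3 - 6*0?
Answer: 209002/402111 ≈ 0.51976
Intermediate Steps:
S(U, k) = -3 (S(U, k) = -3 + 0 = -3)
(3944 + K(106))/(7590 + S(181, 91)) = (3944 - 60/106)/(7590 - 3) = (3944 - 60*1/106)/7587 = (3944 - 30/53)*(1/7587) = (209002/53)*(1/7587) = 209002/402111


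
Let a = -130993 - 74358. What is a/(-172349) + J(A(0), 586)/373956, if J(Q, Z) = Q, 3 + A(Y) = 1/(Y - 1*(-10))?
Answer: 767917387439/644509426440 ≈ 1.1915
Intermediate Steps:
A(Y) = -3 + 1/(10 + Y) (A(Y) = -3 + 1/(Y - 1*(-10)) = -3 + 1/(Y + 10) = -3 + 1/(10 + Y))
a = -205351
a/(-172349) + J(A(0), 586)/373956 = -205351/(-172349) + ((-29 - 3*0)/(10 + 0))/373956 = -205351*(-1/172349) + ((-29 + 0)/10)*(1/373956) = 205351/172349 + ((⅒)*(-29))*(1/373956) = 205351/172349 - 29/10*1/373956 = 205351/172349 - 29/3739560 = 767917387439/644509426440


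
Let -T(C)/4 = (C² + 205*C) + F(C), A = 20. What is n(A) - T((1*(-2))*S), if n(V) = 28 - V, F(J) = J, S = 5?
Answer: -7832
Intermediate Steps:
T(C) = -824*C - 4*C² (T(C) = -4*((C² + 205*C) + C) = -4*(C² + 206*C) = -824*C - 4*C²)
n(A) - T((1*(-2))*S) = (28 - 1*20) - 4*(1*(-2))*5*(-206 - 1*(-2)*5) = (28 - 20) - 4*(-2*5)*(-206 - (-2)*5) = 8 - 4*(-10)*(-206 - 1*(-10)) = 8 - 4*(-10)*(-206 + 10) = 8 - 4*(-10)*(-196) = 8 - 1*7840 = 8 - 7840 = -7832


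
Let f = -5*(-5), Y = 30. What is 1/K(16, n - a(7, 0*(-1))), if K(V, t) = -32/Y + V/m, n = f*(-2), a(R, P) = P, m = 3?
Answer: 15/64 ≈ 0.23438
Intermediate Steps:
f = 25
n = -50 (n = 25*(-2) = -50)
K(V, t) = -16/15 + V/3 (K(V, t) = -32/30 + V/3 = -32*1/30 + V*(⅓) = -16/15 + V/3)
1/K(16, n - a(7, 0*(-1))) = 1/(-16/15 + (⅓)*16) = 1/(-16/15 + 16/3) = 1/(64/15) = 15/64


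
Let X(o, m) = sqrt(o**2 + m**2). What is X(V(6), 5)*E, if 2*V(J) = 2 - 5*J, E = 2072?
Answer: 2072*sqrt(221) ≈ 30803.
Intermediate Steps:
V(J) = 1 - 5*J/2 (V(J) = (2 - 5*J)/2 = 1 - 5*J/2)
X(o, m) = sqrt(m**2 + o**2)
X(V(6), 5)*E = sqrt(5**2 + (1 - 5/2*6)**2)*2072 = sqrt(25 + (1 - 15)**2)*2072 = sqrt(25 + (-14)**2)*2072 = sqrt(25 + 196)*2072 = sqrt(221)*2072 = 2072*sqrt(221)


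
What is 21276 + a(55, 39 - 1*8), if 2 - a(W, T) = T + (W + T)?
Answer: 21161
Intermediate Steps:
a(W, T) = 2 - W - 2*T (a(W, T) = 2 - (T + (W + T)) = 2 - (T + (T + W)) = 2 - (W + 2*T) = 2 + (-W - 2*T) = 2 - W - 2*T)
21276 + a(55, 39 - 1*8) = 21276 + (2 - 1*55 - 2*(39 - 1*8)) = 21276 + (2 - 55 - 2*(39 - 8)) = 21276 + (2 - 55 - 2*31) = 21276 + (2 - 55 - 62) = 21276 - 115 = 21161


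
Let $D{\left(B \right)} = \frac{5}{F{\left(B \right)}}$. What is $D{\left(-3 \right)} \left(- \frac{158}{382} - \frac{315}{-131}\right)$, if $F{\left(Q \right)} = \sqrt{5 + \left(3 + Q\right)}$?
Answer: $\frac{49816 \sqrt{5}}{25021} \approx 4.4519$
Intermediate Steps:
$F{\left(Q \right)} = \sqrt{8 + Q}$
$D{\left(B \right)} = \frac{5}{\sqrt{8 + B}}$
$D{\left(-3 \right)} \left(- \frac{158}{382} - \frac{315}{-131}\right) = \frac{5}{\sqrt{8 - 3}} \left(- \frac{158}{382} - \frac{315}{-131}\right) = \frac{5}{\sqrt{5}} \left(\left(-158\right) \frac{1}{382} - - \frac{315}{131}\right) = 5 \frac{\sqrt{5}}{5} \left(- \frac{79}{191} + \frac{315}{131}\right) = \sqrt{5} \cdot \frac{49816}{25021} = \frac{49816 \sqrt{5}}{25021}$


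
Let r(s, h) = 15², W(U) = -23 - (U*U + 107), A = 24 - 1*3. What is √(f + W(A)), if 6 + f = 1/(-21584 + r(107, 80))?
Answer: 4*I*√16451961981/21359 ≈ 24.021*I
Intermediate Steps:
A = 21 (A = 24 - 3 = 21)
W(U) = -130 - U² (W(U) = -23 - (U² + 107) = -23 - (107 + U²) = -23 + (-107 - U²) = -130 - U²)
r(s, h) = 225
f = -128155/21359 (f = -6 + 1/(-21584 + 225) = -6 + 1/(-21359) = -6 - 1/21359 = -128155/21359 ≈ -6.0000)
√(f + W(A)) = √(-128155/21359 + (-130 - 1*21²)) = √(-128155/21359 + (-130 - 1*441)) = √(-128155/21359 + (-130 - 441)) = √(-128155/21359 - 571) = √(-12324144/21359) = 4*I*√16451961981/21359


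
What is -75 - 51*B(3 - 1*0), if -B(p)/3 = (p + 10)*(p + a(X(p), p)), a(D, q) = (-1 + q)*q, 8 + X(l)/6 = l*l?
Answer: 17826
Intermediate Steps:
X(l) = -48 + 6*l² (X(l) = -48 + 6*(l*l) = -48 + 6*l²)
a(D, q) = q*(-1 + q)
B(p) = -3*(10 + p)*(p + p*(-1 + p)) (B(p) = -3*(p + 10)*(p + p*(-1 + p)) = -3*(10 + p)*(p + p*(-1 + p)))
-75 - 51*B(3 - 1*0) = -75 - 153*(3 - 1*0)²*(-10 - (3 - 1*0)) = -75 - 153*(3 + 0)²*(-10 - (3 + 0)) = -75 - 153*3²*(-10 - 1*3) = -75 - 153*9*(-10 - 3) = -75 - 153*9*(-13) = -75 - 51*(-351) = -75 + 17901 = 17826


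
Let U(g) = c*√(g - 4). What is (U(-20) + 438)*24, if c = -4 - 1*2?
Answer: 10512 - 288*I*√6 ≈ 10512.0 - 705.45*I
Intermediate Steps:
c = -6 (c = -4 - 2 = -6)
U(g) = -6*√(-4 + g) (U(g) = -6*√(g - 4) = -6*√(-4 + g))
(U(-20) + 438)*24 = (-6*√(-4 - 20) + 438)*24 = (-12*I*√6 + 438)*24 = (438 - 12*I*√6)*24 = 10512 - 288*I*√6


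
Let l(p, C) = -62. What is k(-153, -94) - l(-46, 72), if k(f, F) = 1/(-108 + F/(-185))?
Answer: 1232747/19886 ≈ 61.991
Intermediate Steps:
k(f, F) = 1/(-108 - F/185) (k(f, F) = 1/(-108 + F*(-1/185)) = 1/(-108 - F/185))
k(-153, -94) - l(-46, 72) = -185/(19980 - 94) - 1*(-62) = -185/19886 + 62 = 1232747/19886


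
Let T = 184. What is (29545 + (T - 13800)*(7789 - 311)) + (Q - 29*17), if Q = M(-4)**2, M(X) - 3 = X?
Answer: -101791395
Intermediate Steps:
M(X) = 3 + X
Q = 1 (Q = (3 - 4)**2 = (-1)**2 = 1)
(29545 + (T - 13800)*(7789 - 311)) + (Q - 29*17) = (29545 + (184 - 13800)*(7789 - 311)) + (1 - 29*17) = (29545 - 13616*7478) + (1 - 493) = (29545 - 101820448) - 492 = -101790903 - 492 = -101791395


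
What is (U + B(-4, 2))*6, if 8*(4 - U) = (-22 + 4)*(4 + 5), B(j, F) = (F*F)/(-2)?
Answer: 267/2 ≈ 133.50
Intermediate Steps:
B(j, F) = -F²/2 (B(j, F) = F²*(-½) = -F²/2)
U = 97/4 (U = 4 - (-22 + 4)*(4 + 5)/8 = 4 - (-9)*9/4 = 4 - ⅛*(-162) = 4 + 81/4 = 97/4 ≈ 24.250)
(U + B(-4, 2))*6 = (97/4 - ½*2²)*6 = (97/4 - ½*4)*6 = (97/4 - 2)*6 = (89/4)*6 = 267/2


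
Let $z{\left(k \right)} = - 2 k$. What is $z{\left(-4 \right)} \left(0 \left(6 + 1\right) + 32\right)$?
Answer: $256$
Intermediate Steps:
$z{\left(-4 \right)} \left(0 \left(6 + 1\right) + 32\right) = \left(-2\right) \left(-4\right) \left(0 \left(6 + 1\right) + 32\right) = 8 \left(0 \cdot 7 + 32\right) = 8 \left(0 + 32\right) = 8 \cdot 32 = 256$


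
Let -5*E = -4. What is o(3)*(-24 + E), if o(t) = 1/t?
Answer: -116/15 ≈ -7.7333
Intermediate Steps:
E = ⅘ (E = -⅕*(-4) = ⅘ ≈ 0.80000)
o(3)*(-24 + E) = (-24 + ⅘)/3 = (⅓)*(-116/5) = -116/15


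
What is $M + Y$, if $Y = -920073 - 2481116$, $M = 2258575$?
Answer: $-1142614$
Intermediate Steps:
$Y = -3401189$ ($Y = -920073 - 2481116 = -3401189$)
$M + Y = 2258575 - 3401189 = -1142614$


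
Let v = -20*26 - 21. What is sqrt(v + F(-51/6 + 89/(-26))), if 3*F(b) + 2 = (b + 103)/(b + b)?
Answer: I*sqrt(117397155)/465 ≈ 23.301*I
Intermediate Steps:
F(b) = -2/3 + (103 + b)/(6*b) (F(b) = -2/3 + ((b + 103)/(b + b))/3 = -2/3 + ((103 + b)/((2*b)))/3 = -2/3 + ((103 + b)*(1/(2*b)))/3 = -2/3 + ((103 + b)/(2*b))/3 = -2/3 + (103 + b)/(6*b))
v = -541 (v = -520 - 21 = -541)
sqrt(v + F(-51/6 + 89/(-26))) = sqrt(-541 + (103 - 3*(-51/6 + 89/(-26)))/(6*(-51/6 + 89/(-26)))) = sqrt(-541 + (103 - 3*(-51*1/6 + 89*(-1/26)))/(6*(-51*1/6 + 89*(-1/26)))) = sqrt(-541 + (103 - 3*(-17/2 - 89/26))/(6*(-17/2 - 89/26))) = sqrt(-541 + (103 - 3*(-155/13))/(6*(-155/13))) = sqrt(-541 + (1/6)*(-13/155)*(103 + 465/13)) = sqrt(-541 + (1/6)*(-13/155)*(1804/13)) = sqrt(-541 - 902/465) = sqrt(-252467/465) = I*sqrt(117397155)/465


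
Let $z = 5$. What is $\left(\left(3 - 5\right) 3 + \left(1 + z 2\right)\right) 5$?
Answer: $25$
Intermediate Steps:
$\left(\left(3 - 5\right) 3 + \left(1 + z 2\right)\right) 5 = \left(\left(3 - 5\right) 3 + \left(1 + 5 \cdot 2\right)\right) 5 = \left(\left(-2\right) 3 + \left(1 + 10\right)\right) 5 = \left(-6 + 11\right) 5 = 5 \cdot 5 = 25$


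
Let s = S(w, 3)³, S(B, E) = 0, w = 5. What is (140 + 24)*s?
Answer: 0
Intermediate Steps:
s = 0 (s = 0³ = 0)
(140 + 24)*s = (140 + 24)*0 = 164*0 = 0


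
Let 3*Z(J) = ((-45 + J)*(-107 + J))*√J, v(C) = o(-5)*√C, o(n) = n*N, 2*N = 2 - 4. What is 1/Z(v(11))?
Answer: 114*√5*11^(¼)/4888625 + 1527*√5*11^(¾)/107549750 ≈ 0.00028672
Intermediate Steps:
N = -1 (N = (2 - 4)/2 = (½)*(-2) = -1)
o(n) = -n (o(n) = n*(-1) = -n)
v(C) = 5*√C (v(C) = (-1*(-5))*√C = 5*√C)
Z(J) = √J*(-107 + J)*(-45 + J)/3 (Z(J) = (((-45 + J)*(-107 + J))*√J)/3 = (((-107 + J)*(-45 + J))*√J)/3 = (√J*(-107 + J)*(-45 + J))/3 = √J*(-107 + J)*(-45 + J)/3)
1/Z(v(11)) = 1/(√(5*√11)*(4815 + (5*√11)² - 760*√11)/3) = 1/((√5*11^(¼))*(4815 + 275 - 760*√11)/3) = 1/((√5*11^(¼))*(5090 - 760*√11)/3) = 1/(√5*11^(¼)*(5090 - 760*√11)/3) = 3*√5*11^(¾)/(55*(5090 - 760*√11))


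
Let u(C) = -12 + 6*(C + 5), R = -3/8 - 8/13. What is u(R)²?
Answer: 393129/2704 ≈ 145.39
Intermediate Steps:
R = -103/104 (R = -3*⅛ - 8*1/13 = -3/8 - 8/13 = -103/104 ≈ -0.99039)
u(C) = 18 + 6*C (u(C) = -12 + 6*(5 + C) = -12 + (30 + 6*C) = 18 + 6*C)
u(R)² = (18 + 6*(-103/104))² = (18 - 309/52)² = (627/52)² = 393129/2704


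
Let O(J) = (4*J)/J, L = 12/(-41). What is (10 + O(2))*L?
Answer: -168/41 ≈ -4.0976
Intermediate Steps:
L = -12/41 (L = 12*(-1/41) = -12/41 ≈ -0.29268)
O(J) = 4
(10 + O(2))*L = (10 + 4)*(-12/41) = 14*(-12/41) = -168/41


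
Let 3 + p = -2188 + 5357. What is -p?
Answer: -3166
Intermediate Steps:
p = 3166 (p = -3 + (-2188 + 5357) = -3 + 3169 = 3166)
-p = -1*3166 = -3166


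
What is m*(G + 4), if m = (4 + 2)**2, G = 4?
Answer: 288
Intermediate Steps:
m = 36 (m = 6**2 = 36)
m*(G + 4) = 36*(4 + 4) = 36*8 = 288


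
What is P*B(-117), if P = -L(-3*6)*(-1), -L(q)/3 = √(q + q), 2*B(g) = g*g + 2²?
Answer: -123237*I ≈ -1.2324e+5*I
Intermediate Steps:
B(g) = 2 + g²/2 (B(g) = (g*g + 2²)/2 = (g² + 4)/2 = (4 + g²)/2 = 2 + g²/2)
L(q) = -3*√2*√q (L(q) = -3*√(q + q) = -3*√2*√q)
P = -18*I (P = -(-3)*√2*√(-3*6)*(-1) = -(-3)*√2*√(-18)*(-1) = -(-3)*√2*3*I*√2*(-1) = -(-18)*I*(-1) = (18*I)*(-1) = -18*I ≈ -18.0*I)
P*B(-117) = (-18*I)*(2 + (½)*(-117)²) = (-18*I)*(2 + (½)*13689) = (-18*I)*(2 + 13689/2) = -18*I*(13693/2) = -123237*I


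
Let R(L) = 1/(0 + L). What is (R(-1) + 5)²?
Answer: 16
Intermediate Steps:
R(L) = 1/L
(R(-1) + 5)² = (1/(-1) + 5)² = (-1 + 5)² = 4² = 16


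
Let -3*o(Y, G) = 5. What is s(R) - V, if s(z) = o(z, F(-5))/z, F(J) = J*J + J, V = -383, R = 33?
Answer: 37912/99 ≈ 382.95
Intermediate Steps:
F(J) = J + J² (F(J) = J² + J = J + J²)
o(Y, G) = -5/3 (o(Y, G) = -⅓*5 = -5/3)
s(z) = -5/(3*z)
s(R) - V = -5/3/33 - 1*(-383) = -5/3*1/33 + 383 = -5/99 + 383 = 37912/99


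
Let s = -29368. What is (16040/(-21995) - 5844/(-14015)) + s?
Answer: -1810614747844/61651985 ≈ -29368.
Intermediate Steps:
(16040/(-21995) - 5844/(-14015)) + s = (16040/(-21995) - 5844/(-14015)) - 29368 = (16040*(-1/21995) - 5844*(-1/14015)) - 29368 = (-3208/4399 + 5844/14015) - 29368 = -19252364/61651985 - 29368 = -1810614747844/61651985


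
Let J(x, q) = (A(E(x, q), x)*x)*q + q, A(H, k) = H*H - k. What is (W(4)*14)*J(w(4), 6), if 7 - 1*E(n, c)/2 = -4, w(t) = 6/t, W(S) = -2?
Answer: -121758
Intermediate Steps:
E(n, c) = 22 (E(n, c) = 14 - 2*(-4) = 14 + 8 = 22)
A(H, k) = H**2 - k
J(x, q) = q + q*x*(484 - x) (J(x, q) = ((22**2 - x)*x)*q + q = ((484 - x)*x)*q + q = (x*(484 - x))*q + q = q*x*(484 - x) + q = q + q*x*(484 - x))
(W(4)*14)*J(w(4), 6) = (-2*14)*(-1*6*(-1 + (6/4)*(-484 + 6/4))) = -(-28)*6*(-1 + (6*(1/4))*(-484 + 6*(1/4))) = -(-28)*6*(-1 + 3*(-484 + 3/2)/2) = -(-28)*6*(-1 + (3/2)*(-965/2)) = -(-28)*6*(-1 - 2895/4) = -(-28)*6*(-2899)/4 = -28*8697/2 = -121758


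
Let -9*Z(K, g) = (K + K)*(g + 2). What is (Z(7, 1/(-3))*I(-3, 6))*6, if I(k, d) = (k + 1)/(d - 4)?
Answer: 140/9 ≈ 15.556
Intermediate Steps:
I(k, d) = (1 + k)/(-4 + d)
Z(K, g) = -2*K*(2 + g)/9 (Z(K, g) = -(K + K)*(g + 2)/9 = -2*K*(2 + g)/9)
(Z(7, 1/(-3))*I(-3, 6))*6 = ((-2/9*7*(2 + 1/(-3)))*((1 - 3)/(-4 + 6)))*6 = ((-2/9*7*(2 - ⅓))*(-2/2))*6 = ((-2/9*7*5/3)*((½)*(-2)))*6 = -70/27*(-1)*6 = (70/27)*6 = 140/9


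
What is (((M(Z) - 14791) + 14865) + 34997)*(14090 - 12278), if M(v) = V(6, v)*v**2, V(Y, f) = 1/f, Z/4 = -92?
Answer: 62881836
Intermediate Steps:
Z = -368 (Z = 4*(-92) = -368)
M(v) = v (M(v) = v**2/v = v)
(((M(Z) - 14791) + 14865) + 34997)*(14090 - 12278) = (((-368 - 14791) + 14865) + 34997)*(14090 - 12278) = ((-15159 + 14865) + 34997)*1812 = (-294 + 34997)*1812 = 34703*1812 = 62881836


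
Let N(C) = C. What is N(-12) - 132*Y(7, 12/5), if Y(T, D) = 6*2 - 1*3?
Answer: -1200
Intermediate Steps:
Y(T, D) = 9 (Y(T, D) = 12 - 3 = 9)
N(-12) - 132*Y(7, 12/5) = -12 - 132*9 = -12 - 1188 = -1200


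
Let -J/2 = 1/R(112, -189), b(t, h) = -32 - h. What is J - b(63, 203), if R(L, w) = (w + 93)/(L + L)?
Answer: 719/3 ≈ 239.67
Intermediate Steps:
R(L, w) = (93 + w)/(2*L) (R(L, w) = (93 + w)/((2*L)) = (93 + w)*(1/(2*L)) = (93 + w)/(2*L))
J = 14/3 (J = -2*224/(93 - 189) = -2/((1/2)*(1/112)*(-96)) = -2/(-3/7) = -2*(-7/3) = 14/3 ≈ 4.6667)
J - b(63, 203) = 14/3 - (-32 - 1*203) = 14/3 - (-32 - 203) = 14/3 - 1*(-235) = 14/3 + 235 = 719/3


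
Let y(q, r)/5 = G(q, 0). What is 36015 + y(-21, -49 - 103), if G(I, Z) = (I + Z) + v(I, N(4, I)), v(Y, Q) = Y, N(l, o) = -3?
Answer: 35805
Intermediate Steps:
G(I, Z) = Z + 2*I (G(I, Z) = (I + Z) + I = Z + 2*I)
y(q, r) = 10*q (y(q, r) = 5*(0 + 2*q) = 5*(2*q) = 10*q)
36015 + y(-21, -49 - 103) = 36015 + 10*(-21) = 36015 - 210 = 35805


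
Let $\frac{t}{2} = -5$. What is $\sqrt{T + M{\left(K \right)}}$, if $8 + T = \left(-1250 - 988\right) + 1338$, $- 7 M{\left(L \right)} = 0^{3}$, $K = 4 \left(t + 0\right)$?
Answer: $2 i \sqrt{227} \approx 30.133 i$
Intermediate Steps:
$t = -10$ ($t = 2 \left(-5\right) = -10$)
$K = -40$ ($K = 4 \left(-10 + 0\right) = 4 \left(-10\right) = -40$)
$M{\left(L \right)} = 0$ ($M{\left(L \right)} = - \frac{0^{3}}{7} = \left(- \frac{1}{7}\right) 0 = 0$)
$T = -908$ ($T = -8 + \left(\left(-1250 - 988\right) + 1338\right) = -8 + \left(-2238 + 1338\right) = -8 - 900 = -908$)
$\sqrt{T + M{\left(K \right)}} = \sqrt{-908 + 0} = \sqrt{-908} = 2 i \sqrt{227}$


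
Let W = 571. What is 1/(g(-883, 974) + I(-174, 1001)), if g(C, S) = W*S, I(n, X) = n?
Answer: 1/555980 ≈ 1.7986e-6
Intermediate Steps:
g(C, S) = 571*S
1/(g(-883, 974) + I(-174, 1001)) = 1/(571*974 - 174) = 1/(556154 - 174) = 1/555980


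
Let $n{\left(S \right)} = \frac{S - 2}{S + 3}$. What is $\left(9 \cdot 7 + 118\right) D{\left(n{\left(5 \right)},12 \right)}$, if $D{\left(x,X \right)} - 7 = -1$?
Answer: $1086$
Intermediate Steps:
$n{\left(S \right)} = \frac{-2 + S}{3 + S}$
$D{\left(x,X \right)} = 6$ ($D{\left(x,X \right)} = 7 - 1 = 6$)
$\left(9 \cdot 7 + 118\right) D{\left(n{\left(5 \right)},12 \right)} = \left(9 \cdot 7 + 118\right) 6 = \left(63 + 118\right) 6 = 181 \cdot 6 = 1086$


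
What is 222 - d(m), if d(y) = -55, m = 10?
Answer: 277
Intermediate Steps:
222 - d(m) = 222 - 1*(-55) = 222 + 55 = 277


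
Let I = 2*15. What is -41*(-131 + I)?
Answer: 4141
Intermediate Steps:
I = 30
-41*(-131 + I) = -41*(-131 + 30) = -41*(-101) = 4141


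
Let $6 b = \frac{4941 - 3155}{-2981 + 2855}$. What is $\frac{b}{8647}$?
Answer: $- \frac{893}{3268566} \approx -0.00027321$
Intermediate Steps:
$b = - \frac{893}{378}$ ($b = \frac{\left(4941 - 3155\right) \frac{1}{-2981 + 2855}}{6} = \frac{1786 \frac{1}{-126}}{6} = \frac{1786 \left(- \frac{1}{126}\right)}{6} = \frac{1}{6} \left(- \frac{893}{63}\right) = - \frac{893}{378} \approx -2.3624$)
$\frac{b}{8647} = - \frac{893}{378 \cdot 8647} = \left(- \frac{893}{378}\right) \frac{1}{8647} = - \frac{893}{3268566}$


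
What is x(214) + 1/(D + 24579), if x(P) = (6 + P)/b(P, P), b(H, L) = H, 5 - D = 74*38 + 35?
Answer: 2391177/2325859 ≈ 1.0281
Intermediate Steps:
D = -2842 (D = 5 - (74*38 + 35) = 5 - (2812 + 35) = 5 - 1*2847 = 5 - 2847 = -2842)
x(P) = (6 + P)/P
x(214) + 1/(D + 24579) = (6 + 214)/214 + 1/(-2842 + 24579) = (1/214)*220 + 1/21737 = 110/107 + 1/21737 = 2391177/2325859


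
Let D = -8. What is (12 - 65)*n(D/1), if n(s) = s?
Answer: 424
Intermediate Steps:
(12 - 65)*n(D/1) = (12 - 65)*(-8/1) = -(-424) = -53*(-8) = 424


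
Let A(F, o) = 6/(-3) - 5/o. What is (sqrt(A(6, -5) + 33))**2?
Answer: 32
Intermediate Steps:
A(F, o) = -2 - 5/o (A(F, o) = 6*(-1/3) - 5/o = -2 - 5/o)
(sqrt(A(6, -5) + 33))**2 = (sqrt((-2 - 5/(-5)) + 33))**2 = (sqrt((-2 - 5*(-1/5)) + 33))**2 = (sqrt((-2 + 1) + 33))**2 = (sqrt(-1 + 33))**2 = (sqrt(32))**2 = (4*sqrt(2))**2 = 32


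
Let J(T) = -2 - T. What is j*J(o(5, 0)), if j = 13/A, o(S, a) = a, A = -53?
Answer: 26/53 ≈ 0.49057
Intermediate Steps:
j = -13/53 (j = 13/(-53) = 13*(-1/53) = -13/53 ≈ -0.24528)
j*J(o(5, 0)) = -13*(-2 - 1*0)/53 = -13*(-2 + 0)/53 = -13/53*(-2) = 26/53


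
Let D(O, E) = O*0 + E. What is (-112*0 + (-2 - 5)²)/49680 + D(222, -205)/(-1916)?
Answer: 2569571/23796720 ≈ 0.10798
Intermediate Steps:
D(O, E) = E (D(O, E) = 0 + E = E)
(-112*0 + (-2 - 5)²)/49680 + D(222, -205)/(-1916) = (-112*0 + (-2 - 5)²)/49680 - 205/(-1916) = (0 + (-7)²)*(1/49680) - 205*(-1/1916) = (0 + 49)*(1/49680) + 205/1916 = 49*(1/49680) + 205/1916 = 49/49680 + 205/1916 = 2569571/23796720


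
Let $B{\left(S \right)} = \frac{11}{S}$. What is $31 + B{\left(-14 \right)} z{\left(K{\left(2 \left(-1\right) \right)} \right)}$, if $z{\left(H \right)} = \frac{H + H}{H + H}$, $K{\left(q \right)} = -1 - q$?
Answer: $\frac{423}{14} \approx 30.214$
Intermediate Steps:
$z{\left(H \right)} = 1$ ($z{\left(H \right)} = \frac{2 H}{2 H} = 2 H \frac{1}{2 H} = 1$)
$31 + B{\left(-14 \right)} z{\left(K{\left(2 \left(-1\right) \right)} \right)} = 31 + \frac{11}{-14} \cdot 1 = 31 + 11 \left(- \frac{1}{14}\right) 1 = 31 - \frac{11}{14} = \frac{423}{14}$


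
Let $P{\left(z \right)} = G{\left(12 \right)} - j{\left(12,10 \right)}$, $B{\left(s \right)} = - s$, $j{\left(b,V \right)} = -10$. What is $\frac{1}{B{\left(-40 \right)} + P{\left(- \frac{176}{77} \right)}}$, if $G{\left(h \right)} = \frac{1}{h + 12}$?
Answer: $\frac{24}{1201} \approx 0.019983$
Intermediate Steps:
$G{\left(h \right)} = \frac{1}{12 + h}$
$P{\left(z \right)} = \frac{241}{24}$ ($P{\left(z \right)} = \frac{1}{12 + 12} - -10 = \frac{1}{24} + 10 = \frac{241}{24}$)
$\frac{1}{B{\left(-40 \right)} + P{\left(- \frac{176}{77} \right)}} = \frac{1}{\left(-1\right) \left(-40\right) + \frac{241}{24}} = \frac{1}{40 + \frac{241}{24}} = \frac{1}{\frac{1201}{24}} = \frac{24}{1201}$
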